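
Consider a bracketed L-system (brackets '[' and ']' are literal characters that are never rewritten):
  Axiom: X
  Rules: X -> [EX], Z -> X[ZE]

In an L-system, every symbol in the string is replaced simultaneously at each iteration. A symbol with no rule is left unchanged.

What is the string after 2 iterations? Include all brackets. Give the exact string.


Step 0: X
Step 1: [EX]
Step 2: [E[EX]]

Answer: [E[EX]]


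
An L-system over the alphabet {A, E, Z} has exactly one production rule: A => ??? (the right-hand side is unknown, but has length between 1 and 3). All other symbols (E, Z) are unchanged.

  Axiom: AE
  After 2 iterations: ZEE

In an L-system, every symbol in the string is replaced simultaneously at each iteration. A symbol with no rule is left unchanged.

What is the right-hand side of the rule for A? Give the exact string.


Trying A => ZE:
  Step 0: AE
  Step 1: ZEE
  Step 2: ZEE
Matches the given result.

Answer: ZE


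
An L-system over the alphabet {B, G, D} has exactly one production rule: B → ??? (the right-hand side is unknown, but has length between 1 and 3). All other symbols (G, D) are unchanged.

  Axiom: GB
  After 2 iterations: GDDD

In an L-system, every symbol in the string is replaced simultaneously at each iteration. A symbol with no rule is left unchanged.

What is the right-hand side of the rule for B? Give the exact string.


Answer: DDD

Derivation:
Trying B → DDD:
  Step 0: GB
  Step 1: GDDD
  Step 2: GDDD
Matches the given result.


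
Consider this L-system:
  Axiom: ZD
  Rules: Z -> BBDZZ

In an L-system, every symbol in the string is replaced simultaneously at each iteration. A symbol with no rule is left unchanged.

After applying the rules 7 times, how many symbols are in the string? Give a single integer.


Step 0: length = 2
Step 1: length = 6
Step 2: length = 14
Step 3: length = 30
Step 4: length = 62
Step 5: length = 126
Step 6: length = 254
Step 7: length = 510

Answer: 510


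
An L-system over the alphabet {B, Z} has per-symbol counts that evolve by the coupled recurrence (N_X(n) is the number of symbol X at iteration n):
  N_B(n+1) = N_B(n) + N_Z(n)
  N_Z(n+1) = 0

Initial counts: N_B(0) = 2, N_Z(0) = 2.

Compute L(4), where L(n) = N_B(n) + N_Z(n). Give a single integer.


Step 0: N_B=2, N_Z=2, L=4
Step 1: N_B=4, N_Z=0, L=4
Step 2: N_B=4, N_Z=0, L=4
Step 3: N_B=4, N_Z=0, L=4
Step 4: N_B=4, N_Z=0, L=4

Answer: 4


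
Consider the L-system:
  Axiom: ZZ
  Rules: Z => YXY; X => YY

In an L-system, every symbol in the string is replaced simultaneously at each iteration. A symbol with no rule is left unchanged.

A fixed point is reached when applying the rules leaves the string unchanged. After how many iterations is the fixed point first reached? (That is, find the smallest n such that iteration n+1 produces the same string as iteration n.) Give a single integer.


Step 0: ZZ
Step 1: YXYYXY
Step 2: YYYYYYYY
Step 3: YYYYYYYY  (unchanged — fixed point at step 2)

Answer: 2


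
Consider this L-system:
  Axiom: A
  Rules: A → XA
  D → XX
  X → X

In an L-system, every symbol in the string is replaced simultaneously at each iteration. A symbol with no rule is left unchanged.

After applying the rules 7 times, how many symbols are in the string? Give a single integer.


Answer: 8

Derivation:
Step 0: length = 1
Step 1: length = 2
Step 2: length = 3
Step 3: length = 4
Step 4: length = 5
Step 5: length = 6
Step 6: length = 7
Step 7: length = 8


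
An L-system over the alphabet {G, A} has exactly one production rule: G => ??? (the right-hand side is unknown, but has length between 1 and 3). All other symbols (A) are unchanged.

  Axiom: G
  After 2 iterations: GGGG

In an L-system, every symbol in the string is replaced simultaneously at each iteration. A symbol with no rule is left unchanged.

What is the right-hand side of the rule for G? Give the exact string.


Trying G => GG:
  Step 0: G
  Step 1: GG
  Step 2: GGGG
Matches the given result.

Answer: GG


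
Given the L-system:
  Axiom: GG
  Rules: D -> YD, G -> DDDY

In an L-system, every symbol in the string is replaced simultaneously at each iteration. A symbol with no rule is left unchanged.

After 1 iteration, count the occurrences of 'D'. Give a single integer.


Step 0: GG  (0 'D')
Step 1: DDDYDDDY  (6 'D')

Answer: 6


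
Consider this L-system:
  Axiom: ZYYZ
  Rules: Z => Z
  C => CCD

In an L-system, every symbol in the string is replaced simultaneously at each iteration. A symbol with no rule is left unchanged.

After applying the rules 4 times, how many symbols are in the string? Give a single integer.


Step 0: length = 4
Step 1: length = 4
Step 2: length = 4
Step 3: length = 4
Step 4: length = 4

Answer: 4


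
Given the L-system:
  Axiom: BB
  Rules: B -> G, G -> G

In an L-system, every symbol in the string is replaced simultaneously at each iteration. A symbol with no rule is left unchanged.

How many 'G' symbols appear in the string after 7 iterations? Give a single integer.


Step 0: BB  (0 'G')
Step 1: GG  (2 'G')
Step 2: GG  (2 'G')
Step 3: GG  (2 'G')
Step 4: GG  (2 'G')
Step 5: GG  (2 'G')
Step 6: GG  (2 'G')
Step 7: GG  (2 'G')

Answer: 2


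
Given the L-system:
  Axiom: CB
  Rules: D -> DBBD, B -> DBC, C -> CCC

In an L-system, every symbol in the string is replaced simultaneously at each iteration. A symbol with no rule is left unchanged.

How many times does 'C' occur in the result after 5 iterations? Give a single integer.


Step 0: CB  (1 'C')
Step 1: CCCDBC  (4 'C')
Step 2: CCCCCCCCCDBBDDBCCCC  (13 'C')
Step 3: CCCCCCCCCCCCCCCCCCCCCCCCCCCDBBDDBCDBCDBBDDBBDDBCCCCCCCCCCCCC  (42 'C')
Step 4: CCCCCCCCCCCCCCCCCCCCCCCCCCCCCCCCCCCCCCCCCCCCCCCCCCCCCCCCCCCCCCCCCCCCCCCCCCCCCCCCCDBBDDBCDBCDBBDDBBDDBCCCCDBBDDBCCCCDBBDDBCDBCDBBDDBBDDBCDBCDBBDDBBDDBCCCCCCCCCCCCCCCCCCCCCCCCCCCCCCCCCCCCCCCC  (135 'C')
Step 5: CCCCCCCCCCCCCCCCCCCCCCCCCCCCCCCCCCCCCCCCCCCCCCCCCCCCCCCCCCCCCCCCCCCCCCCCCCCCCCCCCCCCCCCCCCCCCCCCCCCCCCCCCCCCCCCCCCCCCCCCCCCCCCCCCCCCCCCCCCCCCCCCCCCCCCCCCCCCCCCCCCCCCCCCCCCCCCCCCCCCCCCCCCCCCCCCCCCCCCCCCCCCCCCCCCCCCCCCCCCCCCCCCCCCCCCCCCCCCCCCCCCDBBDDBCDBCDBBDDBBDDBCCCCDBBDDBCCCCDBBDDBCDBCDBBDDBBDDBCDBCDBBDDBBDDBCCCCCCCCCCCCCDBBDDBCDBCDBBDDBBDDBCCCCCCCCCCCCCDBBDDBCDBCDBBDDBBDDBCCCCDBBDDBCCCCDBBDDBCDBCDBBDDBBDDBCDBCDBBDDBBDDBCCCCDBBDDBCCCCDBBDDBCDBCDBBDDBBDDBCDBCDBBDDBBDDBCCCCCCCCCCCCCCCCCCCCCCCCCCCCCCCCCCCCCCCCCCCCCCCCCCCCCCCCCCCCCCCCCCCCCCCCCCCCCCCCCCCCCCCCCCCCCCCCCCCCCCCCCCCCCCCCCCCCCCCCC  (432 'C')

Answer: 432


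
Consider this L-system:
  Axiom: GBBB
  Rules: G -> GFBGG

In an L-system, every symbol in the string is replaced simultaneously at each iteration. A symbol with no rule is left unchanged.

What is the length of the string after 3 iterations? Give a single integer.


Step 0: length = 4
Step 1: length = 8
Step 2: length = 20
Step 3: length = 56

Answer: 56


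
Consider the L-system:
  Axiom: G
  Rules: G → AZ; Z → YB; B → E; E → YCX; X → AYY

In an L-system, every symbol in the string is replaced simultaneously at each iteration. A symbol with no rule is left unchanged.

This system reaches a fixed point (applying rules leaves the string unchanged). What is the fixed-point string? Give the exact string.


Answer: AYYCAYY

Derivation:
Step 0: G
Step 1: AZ
Step 2: AYB
Step 3: AYE
Step 4: AYYCX
Step 5: AYYCAYY
Step 6: AYYCAYY  (unchanged — fixed point at step 5)


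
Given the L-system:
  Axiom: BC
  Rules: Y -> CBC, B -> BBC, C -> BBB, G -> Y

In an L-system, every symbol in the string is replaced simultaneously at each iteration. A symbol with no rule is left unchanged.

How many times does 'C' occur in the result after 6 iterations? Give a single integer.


Answer: 365

Derivation:
Final string: BBCBBCBBBBBCBBCBBBBBCBBCBBCBBCBBCBBBBBCBBCBBBBBCBBCBBCBBCBBCBBBBBCBBCBBBBBCBBCBBBBBCBBCBBBBBCBBCBBBBBCBBCBBCBBCBBCBBBBBCBBCBBBBBCBBCBBCBBCBBCBBBBBCBBCBBBBBCBBCBBBBBCBBCBBBBBCBBCBBBBBCBBCBBCBBCBBCBBBBBCBBCBBBBBCBBCBBCBBCBBCBBBBBCBBCBBBBBCBBCBBCBBCBBCBBBBBCBBCBBBBBCBBCBBCBBCBBCBBBBBCBBCBBBBBCBBCBBCBBCBBCBBBBBCBBCBBBBBCBBCBBBBBCBBCBBBBBCBBCBBBBBCBBCBBCBBCBBCBBBBBCBBCBBBBBCBBCBBCBBCBBCBBBBBCBBCBBBBBCBBCBBBBBCBBCBBBBBCBBCBBBBBCBBCBBCBBCBBCBBBBBCBBCBBBBBCBBCBBCBBCBBCBBBBBCBBCBBBBBCBBCBBCBBCBBCBBBBBCBBCBBBBBCBBCBBCBBCBBCBBBBBCBBCBBBBBCBBCBBCBBCBBCBBBBBCBBCBBBBBCBBCBBBBBCBBCBBBBBCBBCBBBBBCBBCBBCBBCBBCBBBBBCBBCBBBBBCBBCBBCBBCBBCBBBBBCBBCBBBBBCBBCBBBBBCBBCBBBBBCBBCBBBBBCBBCBBCBBCBBCBBBBBCBBCBBBBBCBBCBBCBBCBBCBBBBBCBBCBBBBBCBBCBBBBBCBBCBBBBBCBBCBBBBBCBBCBBCBBCBBCBBBBBCBBCBBBBBCBBCBBCBBCBBCBBBBBCBBCBBBBBCBBCBBBBBCBBCBBBBBCBBCBBBBBCBBCBBCBBCBBCBBBBBCBBCBBBBBCBBCBBCBBCBBCBBBBBCBBCBBBBBCBBCBBBBBCBBCBBBBBCBBCBBBBBCBBCBBCBBCBBCBBBBBCBBCBBBBBCBBCBBCBBCBBCBBBBBCBBCBBBBBCBBCBBCBBCBBCBBBBBCBBCBBBBBCBBCBBCBBCBBCBBBBBCBBCBBBBBCBBCBBCBBCBBCBBBBBCBBCBBBBBCBBCBBBBBCBBCBBBBBCBBCBBBBBCBBCBBCBBCBBCBBBBBCBBCBBBBBCBBCBBCBBCBBCBBBBBCBBCBBBBBCBBCBBBBBCBBCBBBBBCBBCBBBBBCBBCBBCBBCBBCBBBBBCBBCBBBBBCBBCBBCBBCBBCBBBBBCBBCBBBBBCBBCBBCBBCBBCBBBBBCBBCBBBBBCBBCBBCBBCBBCBBBBBCBBCBBBBBCBBCBBCBBCBBCBBBBBCBBCBBBBBCBBCBBBBBCBBCBBBBBCBBCBBBBBCBBCBBCBBCBBCBBBBBCBBCBBBBBCBBCBBCBBCBBCBBBBBCBBCBBBBBCBBCBBBBBCBBCBBBBBCBBCBBBBBCBBCBBCBBCBBCBBBBBCBBCBBBBBCBBCBBCBBCBBCBBBBBCBBCBBBBBCBBCBBC
Count of 'C': 365


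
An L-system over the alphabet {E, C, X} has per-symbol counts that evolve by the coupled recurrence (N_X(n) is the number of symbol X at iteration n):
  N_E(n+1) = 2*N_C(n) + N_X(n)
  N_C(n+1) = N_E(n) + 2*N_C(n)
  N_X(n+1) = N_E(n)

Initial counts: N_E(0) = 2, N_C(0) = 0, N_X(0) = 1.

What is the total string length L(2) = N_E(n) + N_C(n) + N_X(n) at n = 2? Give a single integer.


Step 0: N_E=2, N_C=0, N_X=1, L=3
Step 1: N_E=1, N_C=2, N_X=2, L=5
Step 2: N_E=6, N_C=5, N_X=1, L=12

Answer: 12


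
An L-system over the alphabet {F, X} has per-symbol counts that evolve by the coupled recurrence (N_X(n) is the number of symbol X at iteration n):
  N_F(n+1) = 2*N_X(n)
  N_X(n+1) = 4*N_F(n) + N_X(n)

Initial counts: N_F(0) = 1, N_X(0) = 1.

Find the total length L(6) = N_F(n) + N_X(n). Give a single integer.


Step 0: N_F=1, N_X=1, L=2
Step 1: N_F=2, N_X=5, L=7
Step 2: N_F=10, N_X=13, L=23
Step 3: N_F=26, N_X=53, L=79
Step 4: N_F=106, N_X=157, L=263
Step 5: N_F=314, N_X=581, L=895
Step 6: N_F=1162, N_X=1837, L=2999

Answer: 2999


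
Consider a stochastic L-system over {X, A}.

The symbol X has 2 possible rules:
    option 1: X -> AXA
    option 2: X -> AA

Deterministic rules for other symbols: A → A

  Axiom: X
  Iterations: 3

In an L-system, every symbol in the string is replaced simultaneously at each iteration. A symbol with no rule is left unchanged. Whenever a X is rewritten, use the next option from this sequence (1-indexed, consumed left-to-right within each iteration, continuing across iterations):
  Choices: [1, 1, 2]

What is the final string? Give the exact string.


Answer: AAAAAA

Derivation:
Step 0: X
Step 1: AXA  (used choices [1])
Step 2: AAXAA  (used choices [1])
Step 3: AAAAAA  (used choices [2])


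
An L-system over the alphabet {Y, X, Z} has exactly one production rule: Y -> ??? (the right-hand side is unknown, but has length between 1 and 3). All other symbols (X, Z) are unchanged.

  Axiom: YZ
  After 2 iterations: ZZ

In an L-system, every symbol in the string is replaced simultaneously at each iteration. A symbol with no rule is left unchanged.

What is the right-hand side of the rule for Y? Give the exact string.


Answer: Z

Derivation:
Trying Y -> Z:
  Step 0: YZ
  Step 1: ZZ
  Step 2: ZZ
Matches the given result.


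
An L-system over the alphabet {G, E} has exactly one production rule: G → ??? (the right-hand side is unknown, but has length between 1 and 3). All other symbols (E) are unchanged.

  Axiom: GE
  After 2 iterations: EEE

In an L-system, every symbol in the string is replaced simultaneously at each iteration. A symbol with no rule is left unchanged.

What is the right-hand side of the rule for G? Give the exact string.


Trying G → EE:
  Step 0: GE
  Step 1: EEE
  Step 2: EEE
Matches the given result.

Answer: EE


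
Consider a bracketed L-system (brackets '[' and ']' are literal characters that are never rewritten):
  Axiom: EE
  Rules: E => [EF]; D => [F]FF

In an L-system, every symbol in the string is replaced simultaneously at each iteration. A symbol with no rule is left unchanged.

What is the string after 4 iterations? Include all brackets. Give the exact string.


Step 0: EE
Step 1: [EF][EF]
Step 2: [[EF]F][[EF]F]
Step 3: [[[EF]F]F][[[EF]F]F]
Step 4: [[[[EF]F]F]F][[[[EF]F]F]F]

Answer: [[[[EF]F]F]F][[[[EF]F]F]F]


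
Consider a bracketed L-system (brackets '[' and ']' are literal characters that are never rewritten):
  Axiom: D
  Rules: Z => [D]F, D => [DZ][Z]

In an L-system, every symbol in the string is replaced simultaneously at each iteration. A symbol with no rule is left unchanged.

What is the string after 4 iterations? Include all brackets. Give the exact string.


Step 0: D
Step 1: [DZ][Z]
Step 2: [[DZ][Z][D]F][[D]F]
Step 3: [[[DZ][Z][D]F][[D]F][[DZ][Z]]F][[[DZ][Z]]F]
Step 4: [[[[DZ][Z][D]F][[D]F][[DZ][Z]]F][[[DZ][Z]]F][[[DZ][Z][D]F][[D]F]]F][[[[DZ][Z][D]F][[D]F]]F]

Answer: [[[[DZ][Z][D]F][[D]F][[DZ][Z]]F][[[DZ][Z]]F][[[DZ][Z][D]F][[D]F]]F][[[[DZ][Z][D]F][[D]F]]F]


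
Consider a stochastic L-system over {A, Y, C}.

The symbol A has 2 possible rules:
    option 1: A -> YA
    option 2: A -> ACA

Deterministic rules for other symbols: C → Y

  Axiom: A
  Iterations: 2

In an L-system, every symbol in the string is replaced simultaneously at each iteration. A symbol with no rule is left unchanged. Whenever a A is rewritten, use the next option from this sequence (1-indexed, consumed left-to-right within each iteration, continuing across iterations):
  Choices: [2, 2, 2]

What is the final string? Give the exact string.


Answer: ACAYACA

Derivation:
Step 0: A
Step 1: ACA  (used choices [2])
Step 2: ACAYACA  (used choices [2, 2])


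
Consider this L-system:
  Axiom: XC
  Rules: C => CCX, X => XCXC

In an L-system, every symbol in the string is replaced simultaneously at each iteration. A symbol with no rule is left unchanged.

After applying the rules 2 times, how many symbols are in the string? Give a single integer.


Step 0: length = 2
Step 1: length = 7
Step 2: length = 24

Answer: 24


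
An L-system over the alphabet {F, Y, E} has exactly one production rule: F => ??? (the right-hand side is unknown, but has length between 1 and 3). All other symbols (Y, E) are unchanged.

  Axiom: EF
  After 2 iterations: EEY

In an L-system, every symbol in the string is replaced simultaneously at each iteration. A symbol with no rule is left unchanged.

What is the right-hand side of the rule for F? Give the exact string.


Trying F => EY:
  Step 0: EF
  Step 1: EEY
  Step 2: EEY
Matches the given result.

Answer: EY


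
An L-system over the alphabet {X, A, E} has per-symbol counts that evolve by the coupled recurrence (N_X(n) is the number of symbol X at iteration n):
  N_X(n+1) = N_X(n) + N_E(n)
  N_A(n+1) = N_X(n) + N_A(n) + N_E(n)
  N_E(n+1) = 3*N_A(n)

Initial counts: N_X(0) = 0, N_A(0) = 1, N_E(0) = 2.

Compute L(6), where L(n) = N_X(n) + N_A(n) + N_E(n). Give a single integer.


Step 0: N_X=0, N_A=1, N_E=2, L=3
Step 1: N_X=2, N_A=3, N_E=3, L=8
Step 2: N_X=5, N_A=8, N_E=9, L=22
Step 3: N_X=14, N_A=22, N_E=24, L=60
Step 4: N_X=38, N_A=60, N_E=66, L=164
Step 5: N_X=104, N_A=164, N_E=180, L=448
Step 6: N_X=284, N_A=448, N_E=492, L=1224

Answer: 1224


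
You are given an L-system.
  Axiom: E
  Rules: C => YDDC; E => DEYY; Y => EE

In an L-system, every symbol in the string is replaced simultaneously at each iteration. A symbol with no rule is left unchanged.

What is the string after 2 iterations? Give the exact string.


Answer: DDEYYEEEE

Derivation:
Step 0: E
Step 1: DEYY
Step 2: DDEYYEEEE


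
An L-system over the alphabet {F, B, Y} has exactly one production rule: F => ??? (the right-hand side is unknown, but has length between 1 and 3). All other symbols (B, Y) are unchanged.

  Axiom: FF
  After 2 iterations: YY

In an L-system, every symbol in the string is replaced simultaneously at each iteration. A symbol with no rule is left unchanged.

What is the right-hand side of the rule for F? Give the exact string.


Trying F => Y:
  Step 0: FF
  Step 1: YY
  Step 2: YY
Matches the given result.

Answer: Y


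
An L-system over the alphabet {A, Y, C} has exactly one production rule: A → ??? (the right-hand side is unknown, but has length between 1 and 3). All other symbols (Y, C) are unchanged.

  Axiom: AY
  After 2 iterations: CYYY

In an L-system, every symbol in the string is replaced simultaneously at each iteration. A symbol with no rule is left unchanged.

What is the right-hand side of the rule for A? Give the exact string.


Trying A → CYY:
  Step 0: AY
  Step 1: CYYY
  Step 2: CYYY
Matches the given result.

Answer: CYY


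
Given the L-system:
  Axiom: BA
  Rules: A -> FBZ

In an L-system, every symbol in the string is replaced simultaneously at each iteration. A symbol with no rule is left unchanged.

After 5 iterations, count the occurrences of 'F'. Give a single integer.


Answer: 1

Derivation:
Step 0: BA  (0 'F')
Step 1: BFBZ  (1 'F')
Step 2: BFBZ  (1 'F')
Step 3: BFBZ  (1 'F')
Step 4: BFBZ  (1 'F')
Step 5: BFBZ  (1 'F')


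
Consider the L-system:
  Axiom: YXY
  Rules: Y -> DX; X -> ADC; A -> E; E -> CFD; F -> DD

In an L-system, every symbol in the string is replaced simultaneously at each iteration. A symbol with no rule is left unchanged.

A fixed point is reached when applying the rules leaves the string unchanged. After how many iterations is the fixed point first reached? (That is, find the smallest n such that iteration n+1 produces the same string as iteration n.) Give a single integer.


Answer: 5

Derivation:
Step 0: YXY
Step 1: DXADCDX
Step 2: DADCEDCDADC
Step 3: DEDCCFDDCDEDC
Step 4: DCFDDCCDDDDCDCFDDC
Step 5: DCDDDDCCDDDDCDCDDDDC
Step 6: DCDDDDCCDDDDCDCDDDDC  (unchanged — fixed point at step 5)


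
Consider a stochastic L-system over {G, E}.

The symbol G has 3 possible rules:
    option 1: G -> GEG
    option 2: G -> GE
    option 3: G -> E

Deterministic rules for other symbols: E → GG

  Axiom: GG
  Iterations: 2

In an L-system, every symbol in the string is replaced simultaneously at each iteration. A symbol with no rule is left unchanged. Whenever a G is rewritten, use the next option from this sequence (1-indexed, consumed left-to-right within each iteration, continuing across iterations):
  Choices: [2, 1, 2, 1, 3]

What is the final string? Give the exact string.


Answer: GEGGGEGGGE

Derivation:
Step 0: GG
Step 1: GEGEG  (used choices [2, 1])
Step 2: GEGGGEGGGE  (used choices [2, 1, 3])


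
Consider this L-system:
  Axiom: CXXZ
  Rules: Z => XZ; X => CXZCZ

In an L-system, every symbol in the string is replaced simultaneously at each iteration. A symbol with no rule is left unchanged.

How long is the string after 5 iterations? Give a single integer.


Answer: 425

Derivation:
Step 0: length = 4
Step 1: length = 13
Step 2: length = 30
Step 3: length = 73
Step 4: length = 176
Step 5: length = 425


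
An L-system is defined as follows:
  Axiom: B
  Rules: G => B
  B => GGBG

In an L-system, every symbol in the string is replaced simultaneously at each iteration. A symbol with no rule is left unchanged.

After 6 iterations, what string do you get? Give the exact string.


Step 0: B
Step 1: GGBG
Step 2: BBGGBGB
Step 3: GGBGGGBGBBGGBGBGGBG
Step 4: BBGGBGBBBGGBGBGGBGGGBGBBGGBGBGGBGBBGGBGB
Step 5: GGBGGGBGBBGGBGBGGBGGGBGGGBGBBGGBGBGGBGBBGGBGBBBGGBGBGGBGGGBGBBGGBGBGGBGBBGGBGBGGBGGGBGBBGGBGBGGBG
Step 6: BBGGBGBBBGGBGBGGBGGGBGBBGGBGBGGBGBBGGBGBBBGGBGBBBGGBGBGGBGGGBGBBGGBGBGGBGBBGGBGBGGBGGGBGBBGGBGBGGBGGGBGGGBGBBGGBGBGGBGBBGGBGBBBGGBGBGGBGGGBGBBGGBGBGGBGBBGGBGBGGBGGGBGBBGGBGBGGBGBBGGBGBBBGGBGBGGBGGGBGBBGGBGBGGBGBBGGBGB

Answer: BBGGBGBBBGGBGBGGBGGGBGBBGGBGBGGBGBBGGBGBBBGGBGBBBGGBGBGGBGGGBGBBGGBGBGGBGBBGGBGBGGBGGGBGBBGGBGBGGBGGGBGGGBGBBGGBGBGGBGBBGGBGBBBGGBGBGGBGGGBGBBGGBGBGGBGBBGGBGBGGBGGGBGBBGGBGBGGBGBBGGBGBBBGGBGBGGBGGGBGBBGGBGBGGBGBBGGBGB


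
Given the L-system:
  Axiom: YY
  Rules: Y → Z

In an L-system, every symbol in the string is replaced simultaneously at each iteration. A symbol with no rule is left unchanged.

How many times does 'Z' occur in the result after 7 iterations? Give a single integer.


Answer: 2

Derivation:
Step 0: YY  (0 'Z')
Step 1: ZZ  (2 'Z')
Step 2: ZZ  (2 'Z')
Step 3: ZZ  (2 'Z')
Step 4: ZZ  (2 'Z')
Step 5: ZZ  (2 'Z')
Step 6: ZZ  (2 'Z')
Step 7: ZZ  (2 'Z')


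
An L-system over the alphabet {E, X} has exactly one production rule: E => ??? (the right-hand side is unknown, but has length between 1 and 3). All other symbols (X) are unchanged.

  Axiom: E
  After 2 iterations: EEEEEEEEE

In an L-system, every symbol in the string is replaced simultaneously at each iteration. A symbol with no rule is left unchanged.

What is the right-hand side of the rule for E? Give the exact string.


Trying E => EEE:
  Step 0: E
  Step 1: EEE
  Step 2: EEEEEEEEE
Matches the given result.

Answer: EEE


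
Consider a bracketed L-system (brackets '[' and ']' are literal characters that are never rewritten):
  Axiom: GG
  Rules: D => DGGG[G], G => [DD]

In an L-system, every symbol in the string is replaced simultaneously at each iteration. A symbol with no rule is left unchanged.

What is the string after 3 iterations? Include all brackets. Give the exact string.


Step 0: GG
Step 1: [DD][DD]
Step 2: [DGGG[G]DGGG[G]][DGGG[G]DGGG[G]]
Step 3: [DGGG[G][DD][DD][DD][[DD]]DGGG[G][DD][DD][DD][[DD]]][DGGG[G][DD][DD][DD][[DD]]DGGG[G][DD][DD][DD][[DD]]]

Answer: [DGGG[G][DD][DD][DD][[DD]]DGGG[G][DD][DD][DD][[DD]]][DGGG[G][DD][DD][DD][[DD]]DGGG[G][DD][DD][DD][[DD]]]


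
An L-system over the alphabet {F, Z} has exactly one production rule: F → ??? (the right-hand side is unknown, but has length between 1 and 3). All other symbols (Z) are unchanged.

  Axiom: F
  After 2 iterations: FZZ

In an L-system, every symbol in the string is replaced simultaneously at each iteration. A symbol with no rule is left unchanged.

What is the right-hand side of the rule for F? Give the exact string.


Answer: FZ

Derivation:
Trying F → FZ:
  Step 0: F
  Step 1: FZ
  Step 2: FZZ
Matches the given result.


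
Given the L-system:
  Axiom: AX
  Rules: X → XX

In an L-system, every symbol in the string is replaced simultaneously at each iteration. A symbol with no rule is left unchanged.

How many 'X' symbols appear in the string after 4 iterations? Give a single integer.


Step 0: AX  (1 'X')
Step 1: AXX  (2 'X')
Step 2: AXXXX  (4 'X')
Step 3: AXXXXXXXX  (8 'X')
Step 4: AXXXXXXXXXXXXXXXX  (16 'X')

Answer: 16


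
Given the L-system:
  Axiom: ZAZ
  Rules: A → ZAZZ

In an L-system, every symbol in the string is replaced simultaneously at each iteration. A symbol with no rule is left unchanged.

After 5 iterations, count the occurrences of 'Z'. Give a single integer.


Answer: 17

Derivation:
Step 0: ZAZ  (2 'Z')
Step 1: ZZAZZZ  (5 'Z')
Step 2: ZZZAZZZZZ  (8 'Z')
Step 3: ZZZZAZZZZZZZ  (11 'Z')
Step 4: ZZZZZAZZZZZZZZZ  (14 'Z')
Step 5: ZZZZZZAZZZZZZZZZZZ  (17 'Z')


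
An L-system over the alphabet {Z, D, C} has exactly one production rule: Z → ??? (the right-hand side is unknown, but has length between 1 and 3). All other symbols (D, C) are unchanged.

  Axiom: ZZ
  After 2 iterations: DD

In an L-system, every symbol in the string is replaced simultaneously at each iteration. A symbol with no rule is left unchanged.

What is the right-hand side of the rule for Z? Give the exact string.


Answer: D

Derivation:
Trying Z → D:
  Step 0: ZZ
  Step 1: DD
  Step 2: DD
Matches the given result.


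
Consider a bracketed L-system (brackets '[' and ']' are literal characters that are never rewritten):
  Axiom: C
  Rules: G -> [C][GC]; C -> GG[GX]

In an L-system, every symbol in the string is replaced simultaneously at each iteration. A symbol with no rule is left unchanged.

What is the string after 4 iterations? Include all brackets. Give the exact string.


Answer: [[C][GC][C][GC][[C][GC]X]][[GG[GX]][[C][GC]GG[GX]][C][GC][C][GC][[C][GC]X]][[C][GC][C][GC][[C][GC]X]][[GG[GX]][[C][GC]GG[GX]][C][GC][C][GC][[C][GC]X]][[[C][GC][C][GC][[C][GC]X]][[GG[GX]][[C][GC]GG[GX]][C][GC][C][GC][[C][GC]X]]X]

Derivation:
Step 0: C
Step 1: GG[GX]
Step 2: [C][GC][C][GC][[C][GC]X]
Step 3: [GG[GX]][[C][GC]GG[GX]][GG[GX]][[C][GC]GG[GX]][[GG[GX]][[C][GC]GG[GX]]X]
Step 4: [[C][GC][C][GC][[C][GC]X]][[GG[GX]][[C][GC]GG[GX]][C][GC][C][GC][[C][GC]X]][[C][GC][C][GC][[C][GC]X]][[GG[GX]][[C][GC]GG[GX]][C][GC][C][GC][[C][GC]X]][[[C][GC][C][GC][[C][GC]X]][[GG[GX]][[C][GC]GG[GX]][C][GC][C][GC][[C][GC]X]]X]


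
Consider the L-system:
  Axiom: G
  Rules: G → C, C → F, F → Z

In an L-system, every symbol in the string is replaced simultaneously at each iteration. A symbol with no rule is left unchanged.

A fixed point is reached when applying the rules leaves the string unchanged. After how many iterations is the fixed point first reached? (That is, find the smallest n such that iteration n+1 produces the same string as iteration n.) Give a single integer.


Answer: 3

Derivation:
Step 0: G
Step 1: C
Step 2: F
Step 3: Z
Step 4: Z  (unchanged — fixed point at step 3)


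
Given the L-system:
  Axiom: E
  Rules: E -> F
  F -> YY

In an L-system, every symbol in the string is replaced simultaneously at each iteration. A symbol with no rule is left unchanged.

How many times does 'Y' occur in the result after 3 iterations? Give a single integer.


Answer: 2

Derivation:
Step 0: E  (0 'Y')
Step 1: F  (0 'Y')
Step 2: YY  (2 'Y')
Step 3: YY  (2 'Y')


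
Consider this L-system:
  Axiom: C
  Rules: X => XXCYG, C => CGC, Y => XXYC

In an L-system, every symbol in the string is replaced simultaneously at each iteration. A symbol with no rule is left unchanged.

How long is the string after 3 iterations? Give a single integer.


Answer: 15

Derivation:
Step 0: length = 1
Step 1: length = 3
Step 2: length = 7
Step 3: length = 15


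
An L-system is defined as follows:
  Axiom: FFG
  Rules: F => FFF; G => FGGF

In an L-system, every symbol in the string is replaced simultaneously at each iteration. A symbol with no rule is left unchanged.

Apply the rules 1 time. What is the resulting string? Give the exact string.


Step 0: FFG
Step 1: FFFFFFFGGF

Answer: FFFFFFFGGF


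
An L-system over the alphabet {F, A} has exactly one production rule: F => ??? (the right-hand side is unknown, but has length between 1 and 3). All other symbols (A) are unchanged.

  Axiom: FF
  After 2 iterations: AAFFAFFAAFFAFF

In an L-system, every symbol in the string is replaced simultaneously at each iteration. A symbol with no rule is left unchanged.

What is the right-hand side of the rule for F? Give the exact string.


Trying F => AFF:
  Step 0: FF
  Step 1: AFFAFF
  Step 2: AAFFAFFAAFFAFF
Matches the given result.

Answer: AFF


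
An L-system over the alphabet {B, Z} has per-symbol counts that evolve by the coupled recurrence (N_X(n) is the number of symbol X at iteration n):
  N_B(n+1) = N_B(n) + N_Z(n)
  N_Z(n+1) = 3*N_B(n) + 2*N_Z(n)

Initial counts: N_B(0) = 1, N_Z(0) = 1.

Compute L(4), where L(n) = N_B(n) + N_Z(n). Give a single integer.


Answer: 251

Derivation:
Step 0: N_B=1, N_Z=1, L=2
Step 1: N_B=2, N_Z=5, L=7
Step 2: N_B=7, N_Z=16, L=23
Step 3: N_B=23, N_Z=53, L=76
Step 4: N_B=76, N_Z=175, L=251


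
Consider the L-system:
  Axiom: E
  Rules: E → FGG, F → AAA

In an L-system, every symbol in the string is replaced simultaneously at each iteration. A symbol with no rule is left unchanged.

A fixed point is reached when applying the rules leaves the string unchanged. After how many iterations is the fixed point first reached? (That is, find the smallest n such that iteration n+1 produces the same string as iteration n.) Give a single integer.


Answer: 2

Derivation:
Step 0: E
Step 1: FGG
Step 2: AAAGG
Step 3: AAAGG  (unchanged — fixed point at step 2)


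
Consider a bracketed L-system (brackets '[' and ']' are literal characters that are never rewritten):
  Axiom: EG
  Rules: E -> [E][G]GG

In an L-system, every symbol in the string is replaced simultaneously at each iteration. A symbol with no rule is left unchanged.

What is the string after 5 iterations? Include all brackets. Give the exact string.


Step 0: EG
Step 1: [E][G]GGG
Step 2: [[E][G]GG][G]GGG
Step 3: [[[E][G]GG][G]GG][G]GGG
Step 4: [[[[E][G]GG][G]GG][G]GG][G]GGG
Step 5: [[[[[E][G]GG][G]GG][G]GG][G]GG][G]GGG

Answer: [[[[[E][G]GG][G]GG][G]GG][G]GG][G]GGG


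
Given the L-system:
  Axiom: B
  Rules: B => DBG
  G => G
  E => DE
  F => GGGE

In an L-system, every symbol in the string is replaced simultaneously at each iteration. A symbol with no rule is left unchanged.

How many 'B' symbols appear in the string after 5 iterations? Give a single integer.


Step 0: B  (1 'B')
Step 1: DBG  (1 'B')
Step 2: DDBGG  (1 'B')
Step 3: DDDBGGG  (1 'B')
Step 4: DDDDBGGGG  (1 'B')
Step 5: DDDDDBGGGGG  (1 'B')

Answer: 1


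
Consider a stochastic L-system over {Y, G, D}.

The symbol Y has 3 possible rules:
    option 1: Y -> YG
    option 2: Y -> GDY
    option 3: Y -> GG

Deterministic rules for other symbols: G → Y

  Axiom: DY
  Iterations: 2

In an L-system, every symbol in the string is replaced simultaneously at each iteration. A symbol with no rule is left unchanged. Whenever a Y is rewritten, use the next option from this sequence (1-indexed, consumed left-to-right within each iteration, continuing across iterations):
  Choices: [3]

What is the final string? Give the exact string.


Answer: DYY

Derivation:
Step 0: DY
Step 1: DGG  (used choices [3])
Step 2: DYY  (used choices [])


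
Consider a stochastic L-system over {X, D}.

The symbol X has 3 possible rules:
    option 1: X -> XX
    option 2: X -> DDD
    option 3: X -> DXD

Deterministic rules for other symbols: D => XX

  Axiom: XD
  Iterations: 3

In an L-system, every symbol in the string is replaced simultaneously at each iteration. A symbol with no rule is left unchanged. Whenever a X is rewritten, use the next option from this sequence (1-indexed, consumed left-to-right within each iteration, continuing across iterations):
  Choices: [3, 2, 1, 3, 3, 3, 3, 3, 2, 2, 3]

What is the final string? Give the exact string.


Step 0: XD
Step 1: DXDXX  (used choices [3])
Step 2: XXDDDXXXXDXD  (used choices [2, 1, 3])
Step 3: DXDDXDXXXXXXDXDDXDDDDDDDXXDXDXX  (used choices [3, 3, 3, 3, 2, 2, 3])

Answer: DXDDXDXXXXXXDXDDXDDDDDDDXXDXDXX


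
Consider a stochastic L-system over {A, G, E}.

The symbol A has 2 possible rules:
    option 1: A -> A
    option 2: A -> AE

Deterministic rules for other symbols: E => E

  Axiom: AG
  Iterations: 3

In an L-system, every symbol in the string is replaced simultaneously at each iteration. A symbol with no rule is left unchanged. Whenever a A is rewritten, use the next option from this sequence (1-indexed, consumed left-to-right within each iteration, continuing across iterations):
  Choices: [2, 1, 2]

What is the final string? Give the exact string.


Answer: AEEG

Derivation:
Step 0: AG
Step 1: AEG  (used choices [2])
Step 2: AEG  (used choices [1])
Step 3: AEEG  (used choices [2])


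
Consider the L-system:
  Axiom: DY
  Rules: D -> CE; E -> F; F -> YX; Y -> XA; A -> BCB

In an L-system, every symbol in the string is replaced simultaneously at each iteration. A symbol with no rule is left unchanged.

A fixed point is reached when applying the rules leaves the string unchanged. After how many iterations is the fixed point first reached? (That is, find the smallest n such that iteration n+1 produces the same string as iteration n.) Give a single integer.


Answer: 5

Derivation:
Step 0: DY
Step 1: CEXA
Step 2: CFXBCB
Step 3: CYXXBCB
Step 4: CXAXXBCB
Step 5: CXBCBXXBCB
Step 6: CXBCBXXBCB  (unchanged — fixed point at step 5)


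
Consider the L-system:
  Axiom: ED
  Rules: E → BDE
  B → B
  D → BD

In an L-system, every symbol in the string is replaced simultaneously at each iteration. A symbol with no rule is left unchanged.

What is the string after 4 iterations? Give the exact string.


Step 0: ED
Step 1: BDEBD
Step 2: BBDBDEBBD
Step 3: BBBDBBDBDEBBBD
Step 4: BBBBDBBBDBBDBDEBBBBD

Answer: BBBBDBBBDBBDBDEBBBBD


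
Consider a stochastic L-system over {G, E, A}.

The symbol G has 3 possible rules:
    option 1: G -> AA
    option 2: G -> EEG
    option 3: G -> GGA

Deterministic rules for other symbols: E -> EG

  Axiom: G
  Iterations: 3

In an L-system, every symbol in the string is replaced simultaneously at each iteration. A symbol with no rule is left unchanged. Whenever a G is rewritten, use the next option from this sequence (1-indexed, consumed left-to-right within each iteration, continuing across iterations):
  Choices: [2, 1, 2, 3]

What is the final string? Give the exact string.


Step 0: G
Step 1: EEG  (used choices [2])
Step 2: EGEGAA  (used choices [1])
Step 3: EGEEGEGGGAAA  (used choices [2, 3])

Answer: EGEEGEGGGAAA


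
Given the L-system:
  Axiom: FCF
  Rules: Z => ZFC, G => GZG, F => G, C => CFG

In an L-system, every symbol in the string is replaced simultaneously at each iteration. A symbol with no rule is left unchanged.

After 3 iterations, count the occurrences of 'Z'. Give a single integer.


Answer: 11

Derivation:
Step 0: FCF  (0 'Z')
Step 1: GCFGG  (0 'Z')
Step 2: GZGCFGGGZGGZG  (3 'Z')
Step 3: GZGZFCGZGCFGGGZGGZGGZGZFCGZGGZGZFCGZG  (11 'Z')


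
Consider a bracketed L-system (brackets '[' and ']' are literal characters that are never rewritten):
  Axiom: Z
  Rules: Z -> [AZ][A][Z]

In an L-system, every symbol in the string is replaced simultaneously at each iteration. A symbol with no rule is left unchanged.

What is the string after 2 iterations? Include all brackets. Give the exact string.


Step 0: Z
Step 1: [AZ][A][Z]
Step 2: [A[AZ][A][Z]][A][[AZ][A][Z]]

Answer: [A[AZ][A][Z]][A][[AZ][A][Z]]


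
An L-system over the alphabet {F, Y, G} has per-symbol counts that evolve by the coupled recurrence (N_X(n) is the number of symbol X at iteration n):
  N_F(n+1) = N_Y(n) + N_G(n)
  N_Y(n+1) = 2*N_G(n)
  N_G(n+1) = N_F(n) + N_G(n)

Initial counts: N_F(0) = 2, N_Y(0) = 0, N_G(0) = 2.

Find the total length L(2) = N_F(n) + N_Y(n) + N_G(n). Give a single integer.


Answer: 22

Derivation:
Step 0: N_F=2, N_Y=0, N_G=2, L=4
Step 1: N_F=2, N_Y=4, N_G=4, L=10
Step 2: N_F=8, N_Y=8, N_G=6, L=22


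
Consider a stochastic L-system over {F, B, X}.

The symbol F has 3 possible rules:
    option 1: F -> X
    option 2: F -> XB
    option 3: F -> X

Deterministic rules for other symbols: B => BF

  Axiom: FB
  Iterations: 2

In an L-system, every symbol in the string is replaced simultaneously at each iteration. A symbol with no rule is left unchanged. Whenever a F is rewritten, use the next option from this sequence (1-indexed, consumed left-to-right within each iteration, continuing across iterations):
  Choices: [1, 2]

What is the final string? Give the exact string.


Step 0: FB
Step 1: XBF  (used choices [1])
Step 2: XBFXB  (used choices [2])

Answer: XBFXB


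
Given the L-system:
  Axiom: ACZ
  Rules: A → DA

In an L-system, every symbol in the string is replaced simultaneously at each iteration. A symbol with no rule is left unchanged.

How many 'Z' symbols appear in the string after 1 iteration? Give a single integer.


Answer: 1

Derivation:
Step 0: ACZ  (1 'Z')
Step 1: DACZ  (1 'Z')


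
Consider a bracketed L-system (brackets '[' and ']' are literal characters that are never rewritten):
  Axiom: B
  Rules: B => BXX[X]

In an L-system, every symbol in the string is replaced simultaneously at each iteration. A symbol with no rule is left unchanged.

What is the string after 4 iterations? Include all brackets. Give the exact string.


Answer: BXX[X]XX[X]XX[X]XX[X]

Derivation:
Step 0: B
Step 1: BXX[X]
Step 2: BXX[X]XX[X]
Step 3: BXX[X]XX[X]XX[X]
Step 4: BXX[X]XX[X]XX[X]XX[X]


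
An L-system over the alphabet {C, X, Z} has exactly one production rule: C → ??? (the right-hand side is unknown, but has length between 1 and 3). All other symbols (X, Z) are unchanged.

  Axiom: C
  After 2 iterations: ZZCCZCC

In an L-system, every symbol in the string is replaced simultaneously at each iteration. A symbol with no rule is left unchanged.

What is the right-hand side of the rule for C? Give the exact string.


Trying C → ZCC:
  Step 0: C
  Step 1: ZCC
  Step 2: ZZCCZCC
Matches the given result.

Answer: ZCC


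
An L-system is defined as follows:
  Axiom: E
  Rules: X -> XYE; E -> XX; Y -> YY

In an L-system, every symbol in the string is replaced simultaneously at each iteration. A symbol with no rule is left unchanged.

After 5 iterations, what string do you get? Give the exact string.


Answer: XYEYYXXYYYYXYEXYEYYYYYYYYXYEYYXXXYEYYXXXYEYYXXYYYYXYEXYEYYYYYYYYXYEYYXXXYEYYXX

Derivation:
Step 0: E
Step 1: XX
Step 2: XYEXYE
Step 3: XYEYYXXXYEYYXX
Step 4: XYEYYXXYYYYXYEXYEXYEYYXXYYYYXYEXYE
Step 5: XYEYYXXYYYYXYEXYEYYYYYYYYXYEYYXXXYEYYXXXYEYYXXYYYYXYEXYEYYYYYYYYXYEYYXXXYEYYXX


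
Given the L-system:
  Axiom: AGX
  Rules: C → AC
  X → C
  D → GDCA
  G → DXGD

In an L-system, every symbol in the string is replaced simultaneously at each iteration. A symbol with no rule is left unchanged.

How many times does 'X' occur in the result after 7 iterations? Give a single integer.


Final string: ADXGDGDCAACAACGDCACDXGDGDCADXGDGDCAACAGDCACDXGDGDCADXGDGDCAACAAACAAAACAAAACGDCACDXGDGDCADXGDGDCAACAAACAAACDXGDGDCAACAACGDCACDXGDGDCADXGDGDCAACAGDCACDXGDGDCADXGDGDCAACAAACADXGDGDCAACAACGDCACDXGDGDCADXGDGDCAACAGDCACDXGDGDCADXGDGDCAACAAACAAAACAGDCACDXGDGDCADXGDGDCAACAAACAAACDXGDGDCAACAACGDCACDXGDGDCADXGDGDCAACAGDCACDXGDGDCADXGDGDCAACAAACADXGDGDCAACAACGDCACDXGDGDCADXGDGDCAACAGDCACDXGDGDCADXGDGDCAACAAACAAAACAAAAACAAAAAACAAAAAACGDCACDXGDGDCADXGDGDCAACAAACAAACDXGDGDCAACAACGDCACDXGDGDCADXGDGDCAACAGDCACDXGDGDCADXGDGDCAACAAACADXGDGDCAACAACGDCACDXGDGDCADXGDGDCAACAGDCACDXGDGDCADXGDGDCAACAAACAAAACAAAAACAAAAACDXGDGDCAACAACGDCACDXGDGDCADXGDGDCAACAGDCACDXGDGDCADXGDGDCAACAAACAAAACAAAACGDCACDXGDGDCADXGDGDCAACAAACAAACDXGDGDCAACAACGDCACDXGDGDCADXGDGDCAACAGDCACDXGDGDCADXGDGDCAACAAACADXGDGDCAACAACGDCACDXGDGDCADXGDGDCAACAGDCACDXGDGDCADXGDGDCAACAAACAAAACAGDCACDXGDGDCADXGDGDCAACAAACAAACDXGDGDCAACAACGDCACDXGDGDCADXGDGDCAACAGDCACDXGDGDCADXGDGDCAACAAACADXGDGDCAACAACGDCACDXGDGDCADXGDGDCAACAGDCACDXGDGDCADXGDGDCAACAAACAAAACAAAAACADXGDGDCAACAACGDCACDXGDGDCADXGDGDCAACAGDCACDXGDGDCADXGDGDCAACAAACAAAACAAAACGDCACDXGDGDCADXGDGDCAACAAACAAACDXGDGDCAACAACGDCACDXGDGDCADXGDGDCAACAGDCACDXGDGDCADXGDGDCAACAAACADXGDGDCAACAACGDCACDXGDGDCADXGDGDCAACAGDCACDXGDGDCADXGDGDCAACAAACAAAACAGDCACDXGDGDCADXGDGDCAACAAACAAACDXGDGDCAACAACGDCACDXGDGDCADXGDGDCAACAGDCACDXGDGDCADXGDGDCAACAAACADXGDGDCAACAACGDCACDXGDGDCADXGDGDCAACAGDCACDXGDGDCADXGDGDCAACAAACAAAACAAAAACAAAAAACAAAAAAAC
Count of 'X': 99

Answer: 99


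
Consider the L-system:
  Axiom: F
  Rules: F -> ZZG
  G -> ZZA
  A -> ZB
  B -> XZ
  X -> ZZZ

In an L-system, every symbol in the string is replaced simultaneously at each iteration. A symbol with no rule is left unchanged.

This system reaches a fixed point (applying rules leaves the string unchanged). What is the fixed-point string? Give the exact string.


Answer: ZZZZZZZZZ

Derivation:
Step 0: F
Step 1: ZZG
Step 2: ZZZZA
Step 3: ZZZZZB
Step 4: ZZZZZXZ
Step 5: ZZZZZZZZZ
Step 6: ZZZZZZZZZ  (unchanged — fixed point at step 5)


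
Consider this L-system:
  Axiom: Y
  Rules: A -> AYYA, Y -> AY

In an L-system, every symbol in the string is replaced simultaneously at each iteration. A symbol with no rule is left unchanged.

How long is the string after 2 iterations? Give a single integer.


Step 0: length = 1
Step 1: length = 2
Step 2: length = 6

Answer: 6


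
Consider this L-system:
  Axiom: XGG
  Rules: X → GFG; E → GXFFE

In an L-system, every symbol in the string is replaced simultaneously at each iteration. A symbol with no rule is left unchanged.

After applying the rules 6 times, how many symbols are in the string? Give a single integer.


Answer: 5

Derivation:
Step 0: length = 3
Step 1: length = 5
Step 2: length = 5
Step 3: length = 5
Step 4: length = 5
Step 5: length = 5
Step 6: length = 5
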